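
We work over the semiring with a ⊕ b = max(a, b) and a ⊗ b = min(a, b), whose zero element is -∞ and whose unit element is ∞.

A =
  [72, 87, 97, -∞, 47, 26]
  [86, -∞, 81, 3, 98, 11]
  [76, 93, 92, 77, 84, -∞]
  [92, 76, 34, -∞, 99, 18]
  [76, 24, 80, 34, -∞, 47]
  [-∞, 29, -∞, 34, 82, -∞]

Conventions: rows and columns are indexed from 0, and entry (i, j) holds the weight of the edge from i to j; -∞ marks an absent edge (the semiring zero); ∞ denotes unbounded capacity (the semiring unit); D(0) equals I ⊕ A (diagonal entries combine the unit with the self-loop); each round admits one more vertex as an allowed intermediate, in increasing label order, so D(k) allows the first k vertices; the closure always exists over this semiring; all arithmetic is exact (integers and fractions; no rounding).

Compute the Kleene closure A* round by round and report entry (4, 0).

D(0):
  [∞, 87, 97, -∞, 47, 26]
  [86, ∞, 81, 3, 98, 11]
  [76, 93, ∞, 77, 84, -∞]
  [92, 76, 34, ∞, 99, 18]
  [76, 24, 80, 34, ∞, 47]
  [-∞, 29, -∞, 34, 82, ∞]
D(1):
  [∞, 87, 97, -∞, 47, 26]
  [86, ∞, 86, 3, 98, 26]
  [76, 93, ∞, 77, 84, 26]
  [92, 87, 92, ∞, 99, 26]
  [76, 76, 80, 34, ∞, 47]
  [-∞, 29, -∞, 34, 82, ∞]
D(2):
  [∞, 87, 97, 3, 87, 26]
  [86, ∞, 86, 3, 98, 26]
  [86, 93, ∞, 77, 93, 26]
  [92, 87, 92, ∞, 99, 26]
  [76, 76, 80, 34, ∞, 47]
  [29, 29, 29, 34, 82, ∞]
D(3):
  [∞, 93, 97, 77, 93, 26]
  [86, ∞, 86, 77, 98, 26]
  [86, 93, ∞, 77, 93, 26]
  [92, 92, 92, ∞, 99, 26]
  [80, 80, 80, 77, ∞, 47]
  [29, 29, 29, 34, 82, ∞]
D(4):
  [∞, 93, 97, 77, 93, 26]
  [86, ∞, 86, 77, 98, 26]
  [86, 93, ∞, 77, 93, 26]
  [92, 92, 92, ∞, 99, 26]
  [80, 80, 80, 77, ∞, 47]
  [34, 34, 34, 34, 82, ∞]
D(5):
  [∞, 93, 97, 77, 93, 47]
  [86, ∞, 86, 77, 98, 47]
  [86, 93, ∞, 77, 93, 47]
  [92, 92, 92, ∞, 99, 47]
  [80, 80, 80, 77, ∞, 47]
  [80, 80, 80, 77, 82, ∞]
D(6):
  [∞, 93, 97, 77, 93, 47]
  [86, ∞, 86, 77, 98, 47]
  [86, 93, ∞, 77, 93, 47]
  [92, 92, 92, ∞, 99, 47]
  [80, 80, 80, 77, ∞, 47]
  [80, 80, 80, 77, 82, ∞]
Answer: A*[4][0] = 80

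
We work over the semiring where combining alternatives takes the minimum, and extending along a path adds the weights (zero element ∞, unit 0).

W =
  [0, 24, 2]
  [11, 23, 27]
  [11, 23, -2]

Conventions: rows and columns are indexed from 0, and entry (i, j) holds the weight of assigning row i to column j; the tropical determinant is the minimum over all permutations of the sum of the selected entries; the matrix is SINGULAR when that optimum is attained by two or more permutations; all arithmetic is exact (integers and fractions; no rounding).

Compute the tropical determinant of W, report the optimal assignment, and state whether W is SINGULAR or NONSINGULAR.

σ = (0, 1, 2): 0 + 23 + (-2) = 21
σ = (0, 2, 1): 0 + 27 + 23 = 50
σ = (1, 0, 2): 24 + 11 + (-2) = 33
σ = (1, 2, 0): 24 + 27 + 11 = 62
σ = (2, 0, 1): 2 + 11 + 23 = 36
σ = (2, 1, 0): 2 + 23 + 11 = 36
Optimal value attained by: σ = (0, 1, 2).
Answer: det⊕(W) = 21; verdict: NONSINGULAR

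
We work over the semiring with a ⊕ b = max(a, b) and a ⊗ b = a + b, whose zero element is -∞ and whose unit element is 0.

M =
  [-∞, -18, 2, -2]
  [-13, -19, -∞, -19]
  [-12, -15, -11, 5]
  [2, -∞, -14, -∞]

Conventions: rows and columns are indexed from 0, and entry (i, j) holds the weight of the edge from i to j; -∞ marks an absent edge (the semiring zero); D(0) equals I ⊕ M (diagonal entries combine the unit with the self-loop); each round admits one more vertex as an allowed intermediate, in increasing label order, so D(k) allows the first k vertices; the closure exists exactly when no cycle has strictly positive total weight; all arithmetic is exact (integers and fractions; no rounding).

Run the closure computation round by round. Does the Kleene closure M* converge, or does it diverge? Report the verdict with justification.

D(0):
  [0, -18, 2, -2]
  [-13, 0, -∞, -19]
  [-12, -15, 0, 5]
  [2, -∞, -14, 0]
D(1):
  [0, -18, 2, -2]
  [-13, 0, -11, -15]
  [-12, -15, 0, 5]
  [2, -16, 4, 0]
D(2):
  [0, -18, 2, -2]
  [-13, 0, -11, -15]
  [-12, -15, 0, 5]
  [2, -16, 4, 0]
Detection: at round 3, diagonal entry (3, 3) turns strictly positive.
Key observation: the cycle 3->0->2->3 has total weight 2 + 2 + 5, which is strictly positive.
Answer: DIVERGES — positive cycle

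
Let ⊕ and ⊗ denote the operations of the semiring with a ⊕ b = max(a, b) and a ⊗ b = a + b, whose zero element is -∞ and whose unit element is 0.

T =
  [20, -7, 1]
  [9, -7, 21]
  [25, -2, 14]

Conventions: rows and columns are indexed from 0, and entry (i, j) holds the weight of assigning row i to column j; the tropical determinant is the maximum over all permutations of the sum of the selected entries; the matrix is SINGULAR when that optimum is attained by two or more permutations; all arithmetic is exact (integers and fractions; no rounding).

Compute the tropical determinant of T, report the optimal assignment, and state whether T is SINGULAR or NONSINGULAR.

σ = (0, 1, 2): 20 + (-7) + 14 = 27
σ = (0, 2, 1): 20 + 21 + (-2) = 39
σ = (1, 0, 2): (-7) + 9 + 14 = 16
σ = (1, 2, 0): (-7) + 21 + 25 = 39
σ = (2, 0, 1): 1 + 9 + (-2) = 8
σ = (2, 1, 0): 1 + (-7) + 25 = 19
Optimal value attained by: σ = (0, 2, 1).
Answer: det⊕(T) = 39; verdict: SINGULAR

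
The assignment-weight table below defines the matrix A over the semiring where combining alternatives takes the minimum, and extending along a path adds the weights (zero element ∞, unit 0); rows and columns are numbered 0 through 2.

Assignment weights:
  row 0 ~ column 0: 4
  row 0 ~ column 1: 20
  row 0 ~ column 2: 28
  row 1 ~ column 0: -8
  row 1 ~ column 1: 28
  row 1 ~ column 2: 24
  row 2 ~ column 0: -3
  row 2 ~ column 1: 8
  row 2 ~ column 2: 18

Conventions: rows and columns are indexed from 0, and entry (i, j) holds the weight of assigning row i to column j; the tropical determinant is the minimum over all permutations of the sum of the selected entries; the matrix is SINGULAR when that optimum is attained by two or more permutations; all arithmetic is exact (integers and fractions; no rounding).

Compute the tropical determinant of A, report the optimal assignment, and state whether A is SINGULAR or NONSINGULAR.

σ = (0, 1, 2): 4 + 28 + 18 = 50
σ = (0, 2, 1): 4 + 24 + 8 = 36
σ = (1, 0, 2): 20 + (-8) + 18 = 30
σ = (1, 2, 0): 20 + 24 + (-3) = 41
σ = (2, 0, 1): 28 + (-8) + 8 = 28
σ = (2, 1, 0): 28 + 28 + (-3) = 53
Optimal value attained by: σ = (2, 0, 1).
Answer: det⊕(A) = 28; verdict: NONSINGULAR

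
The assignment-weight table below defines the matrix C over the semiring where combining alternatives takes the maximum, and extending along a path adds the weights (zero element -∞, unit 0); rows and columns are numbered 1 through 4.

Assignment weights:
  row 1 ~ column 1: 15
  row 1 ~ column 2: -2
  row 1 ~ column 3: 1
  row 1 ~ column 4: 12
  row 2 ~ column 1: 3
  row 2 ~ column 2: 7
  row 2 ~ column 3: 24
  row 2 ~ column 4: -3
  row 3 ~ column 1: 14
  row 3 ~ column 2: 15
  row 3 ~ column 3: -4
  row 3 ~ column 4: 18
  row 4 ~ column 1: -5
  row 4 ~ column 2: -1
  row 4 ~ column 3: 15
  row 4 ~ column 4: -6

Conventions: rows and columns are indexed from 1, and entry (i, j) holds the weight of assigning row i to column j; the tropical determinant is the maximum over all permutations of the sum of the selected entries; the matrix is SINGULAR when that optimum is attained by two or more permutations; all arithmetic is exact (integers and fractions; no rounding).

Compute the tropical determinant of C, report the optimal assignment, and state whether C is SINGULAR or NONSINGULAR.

σ = (1, 2, 3, 4): 15 + 7 + (-4) + (-6) = 12
σ = (1, 2, 4, 3): 15 + 7 + 18 + 15 = 55
σ = (1, 3, 2, 4): 15 + 24 + 15 + (-6) = 48
σ = (1, 3, 4, 2): 15 + 24 + 18 + (-1) = 56
σ = (1, 4, 2, 3): 15 + (-3) + 15 + 15 = 42
σ = (1, 4, 3, 2): 15 + (-3) + (-4) + (-1) = 7
σ = (2, 1, 3, 4): (-2) + 3 + (-4) + (-6) = -9
σ = (2, 1, 4, 3): (-2) + 3 + 18 + 15 = 34
σ = (2, 3, 1, 4): (-2) + 24 + 14 + (-6) = 30
σ = (2, 3, 4, 1): (-2) + 24 + 18 + (-5) = 35
σ = (2, 4, 1, 3): (-2) + (-3) + 14 + 15 = 24
σ = (2, 4, 3, 1): (-2) + (-3) + (-4) + (-5) = -14
σ = (3, 1, 2, 4): 1 + 3 + 15 + (-6) = 13
σ = (3, 1, 4, 2): 1 + 3 + 18 + (-1) = 21
σ = (3, 2, 1, 4): 1 + 7 + 14 + (-6) = 16
σ = (3, 2, 4, 1): 1 + 7 + 18 + (-5) = 21
σ = (3, 4, 1, 2): 1 + (-3) + 14 + (-1) = 11
σ = (3, 4, 2, 1): 1 + (-3) + 15 + (-5) = 8
σ = (4, 1, 2, 3): 12 + 3 + 15 + 15 = 45
σ = (4, 1, 3, 2): 12 + 3 + (-4) + (-1) = 10
σ = (4, 2, 1, 3): 12 + 7 + 14 + 15 = 48
σ = (4, 2, 3, 1): 12 + 7 + (-4) + (-5) = 10
σ = (4, 3, 1, 2): 12 + 24 + 14 + (-1) = 49
σ = (4, 3, 2, 1): 12 + 24 + 15 + (-5) = 46
Optimal value attained by: σ = (1, 3, 4, 2).
Answer: det⊕(C) = 56; verdict: NONSINGULAR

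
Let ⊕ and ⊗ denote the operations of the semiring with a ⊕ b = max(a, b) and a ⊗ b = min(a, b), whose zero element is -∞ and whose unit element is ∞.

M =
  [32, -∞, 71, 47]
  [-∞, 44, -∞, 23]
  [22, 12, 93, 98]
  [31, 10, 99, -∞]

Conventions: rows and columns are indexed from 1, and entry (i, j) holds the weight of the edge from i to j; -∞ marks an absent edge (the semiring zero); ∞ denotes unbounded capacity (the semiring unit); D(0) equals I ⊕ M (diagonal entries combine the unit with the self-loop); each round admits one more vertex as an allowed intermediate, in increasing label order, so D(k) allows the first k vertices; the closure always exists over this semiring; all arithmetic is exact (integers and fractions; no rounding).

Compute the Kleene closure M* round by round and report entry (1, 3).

D(0):
  [∞, -∞, 71, 47]
  [-∞, ∞, -∞, 23]
  [22, 12, ∞, 98]
  [31, 10, 99, ∞]
D(1):
  [∞, -∞, 71, 47]
  [-∞, ∞, -∞, 23]
  [22, 12, ∞, 98]
  [31, 10, 99, ∞]
D(2):
  [∞, -∞, 71, 47]
  [-∞, ∞, -∞, 23]
  [22, 12, ∞, 98]
  [31, 10, 99, ∞]
D(3):
  [∞, 12, 71, 71]
  [-∞, ∞, -∞, 23]
  [22, 12, ∞, 98]
  [31, 12, 99, ∞]
D(4):
  [∞, 12, 71, 71]
  [23, ∞, 23, 23]
  [31, 12, ∞, 98]
  [31, 12, 99, ∞]
Answer: M*[1][3] = 71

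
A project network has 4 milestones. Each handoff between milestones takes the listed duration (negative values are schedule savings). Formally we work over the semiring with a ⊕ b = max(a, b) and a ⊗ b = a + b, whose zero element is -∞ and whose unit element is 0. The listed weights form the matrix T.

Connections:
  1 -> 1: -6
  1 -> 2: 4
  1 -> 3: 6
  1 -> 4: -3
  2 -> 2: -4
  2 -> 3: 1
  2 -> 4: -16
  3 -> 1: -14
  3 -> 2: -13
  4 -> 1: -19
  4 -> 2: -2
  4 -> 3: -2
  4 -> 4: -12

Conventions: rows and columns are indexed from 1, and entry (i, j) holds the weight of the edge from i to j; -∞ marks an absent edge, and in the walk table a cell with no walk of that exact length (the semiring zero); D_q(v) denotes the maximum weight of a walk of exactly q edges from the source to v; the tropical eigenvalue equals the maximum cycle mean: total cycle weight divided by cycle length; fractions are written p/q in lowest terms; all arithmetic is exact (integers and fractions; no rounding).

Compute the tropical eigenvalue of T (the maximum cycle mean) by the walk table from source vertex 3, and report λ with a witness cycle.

q=0: [-∞, -∞, 0, -∞]
q=1: [-14, -13, -∞, -∞]
q=2: [-20, -10, -8, -17]
q=3: [-22, -14, -9, -23]
q=4: [-23, -18, -13, -25]
Optimal cycle mean attained by: cycle 1->2->3->1, total 4 + 1 + (-14), length 3.
Answer: λ = -3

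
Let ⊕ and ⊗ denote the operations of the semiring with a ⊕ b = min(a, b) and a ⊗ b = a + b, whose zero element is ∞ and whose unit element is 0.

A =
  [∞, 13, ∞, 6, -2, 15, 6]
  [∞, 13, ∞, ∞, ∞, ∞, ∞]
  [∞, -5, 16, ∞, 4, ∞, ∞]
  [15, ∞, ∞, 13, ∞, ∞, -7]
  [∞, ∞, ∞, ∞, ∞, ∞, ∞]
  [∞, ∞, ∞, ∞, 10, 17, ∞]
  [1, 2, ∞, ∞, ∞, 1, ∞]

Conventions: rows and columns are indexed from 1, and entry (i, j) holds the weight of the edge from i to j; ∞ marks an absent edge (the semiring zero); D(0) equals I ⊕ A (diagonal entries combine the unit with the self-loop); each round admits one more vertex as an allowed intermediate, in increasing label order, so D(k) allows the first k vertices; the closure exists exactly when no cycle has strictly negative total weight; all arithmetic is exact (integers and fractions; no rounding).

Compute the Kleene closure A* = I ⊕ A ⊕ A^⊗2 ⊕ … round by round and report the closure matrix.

D(0):
  [0, 13, ∞, 6, -2, 15, 6]
  [∞, 0, ∞, ∞, ∞, ∞, ∞]
  [∞, -5, 0, ∞, 4, ∞, ∞]
  [15, ∞, ∞, 0, ∞, ∞, -7]
  [∞, ∞, ∞, ∞, 0, ∞, ∞]
  [∞, ∞, ∞, ∞, 10, 0, ∞]
  [1, 2, ∞, ∞, ∞, 1, 0]
D(1):
  [0, 13, ∞, 6, -2, 15, 6]
  [∞, 0, ∞, ∞, ∞, ∞, ∞]
  [∞, -5, 0, ∞, 4, ∞, ∞]
  [15, 28, ∞, 0, 13, 30, -7]
  [∞, ∞, ∞, ∞, 0, ∞, ∞]
  [∞, ∞, ∞, ∞, 10, 0, ∞]
  [1, 2, ∞, 7, -1, 1, 0]
D(2):
  [0, 13, ∞, 6, -2, 15, 6]
  [∞, 0, ∞, ∞, ∞, ∞, ∞]
  [∞, -5, 0, ∞, 4, ∞, ∞]
  [15, 28, ∞, 0, 13, 30, -7]
  [∞, ∞, ∞, ∞, 0, ∞, ∞]
  [∞, ∞, ∞, ∞, 10, 0, ∞]
  [1, 2, ∞, 7, -1, 1, 0]
D(3):
  [0, 13, ∞, 6, -2, 15, 6]
  [∞, 0, ∞, ∞, ∞, ∞, ∞]
  [∞, -5, 0, ∞, 4, ∞, ∞]
  [15, 28, ∞, 0, 13, 30, -7]
  [∞, ∞, ∞, ∞, 0, ∞, ∞]
  [∞, ∞, ∞, ∞, 10, 0, ∞]
  [1, 2, ∞, 7, -1, 1, 0]
D(4):
  [0, 13, ∞, 6, -2, 15, -1]
  [∞, 0, ∞, ∞, ∞, ∞, ∞]
  [∞, -5, 0, ∞, 4, ∞, ∞]
  [15, 28, ∞, 0, 13, 30, -7]
  [∞, ∞, ∞, ∞, 0, ∞, ∞]
  [∞, ∞, ∞, ∞, 10, 0, ∞]
  [1, 2, ∞, 7, -1, 1, 0]
D(5):
  [0, 13, ∞, 6, -2, 15, -1]
  [∞, 0, ∞, ∞, ∞, ∞, ∞]
  [∞, -5, 0, ∞, 4, ∞, ∞]
  [15, 28, ∞, 0, 13, 30, -7]
  [∞, ∞, ∞, ∞, 0, ∞, ∞]
  [∞, ∞, ∞, ∞, 10, 0, ∞]
  [1, 2, ∞, 7, -1, 1, 0]
D(6):
  [0, 13, ∞, 6, -2, 15, -1]
  [∞, 0, ∞, ∞, ∞, ∞, ∞]
  [∞, -5, 0, ∞, 4, ∞, ∞]
  [15, 28, ∞, 0, 13, 30, -7]
  [∞, ∞, ∞, ∞, 0, ∞, ∞]
  [∞, ∞, ∞, ∞, 10, 0, ∞]
  [1, 2, ∞, 7, -1, 1, 0]
D(7):
  [0, 1, ∞, 6, -2, 0, -1]
  [∞, 0, ∞, ∞, ∞, ∞, ∞]
  [∞, -5, 0, ∞, 4, ∞, ∞]
  [-6, -5, ∞, 0, -8, -6, -7]
  [∞, ∞, ∞, ∞, 0, ∞, ∞]
  [∞, ∞, ∞, ∞, 10, 0, ∞]
  [1, 2, ∞, 7, -1, 1, 0]
Answer: A* = [[0, 1, ∞, 6, -2, 0, -1], [∞, 0, ∞, ∞, ∞, ∞, ∞], [∞, -5, 0, ∞, 4, ∞, ∞], [-6, -5, ∞, 0, -8, -6, -7], [∞, ∞, ∞, ∞, 0, ∞, ∞], [∞, ∞, ∞, ∞, 10, 0, ∞], [1, 2, ∞, 7, -1, 1, 0]]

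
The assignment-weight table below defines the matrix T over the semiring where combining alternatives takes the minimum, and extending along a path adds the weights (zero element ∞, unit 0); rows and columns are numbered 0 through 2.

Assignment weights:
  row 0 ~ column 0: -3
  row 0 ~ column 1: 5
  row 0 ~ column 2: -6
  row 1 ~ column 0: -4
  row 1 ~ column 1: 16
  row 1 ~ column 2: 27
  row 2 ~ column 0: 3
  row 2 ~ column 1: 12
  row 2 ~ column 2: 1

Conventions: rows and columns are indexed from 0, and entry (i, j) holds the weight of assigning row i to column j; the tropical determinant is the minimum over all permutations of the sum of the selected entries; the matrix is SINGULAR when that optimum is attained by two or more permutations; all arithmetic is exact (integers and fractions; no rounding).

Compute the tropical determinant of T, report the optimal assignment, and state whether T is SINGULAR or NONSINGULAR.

σ = (0, 1, 2): (-3) + 16 + 1 = 14
σ = (0, 2, 1): (-3) + 27 + 12 = 36
σ = (1, 0, 2): 5 + (-4) + 1 = 2
σ = (1, 2, 0): 5 + 27 + 3 = 35
σ = (2, 0, 1): (-6) + (-4) + 12 = 2
σ = (2, 1, 0): (-6) + 16 + 3 = 13
Optimal value attained by: σ = (1, 0, 2).
Answer: det⊕(T) = 2; verdict: SINGULAR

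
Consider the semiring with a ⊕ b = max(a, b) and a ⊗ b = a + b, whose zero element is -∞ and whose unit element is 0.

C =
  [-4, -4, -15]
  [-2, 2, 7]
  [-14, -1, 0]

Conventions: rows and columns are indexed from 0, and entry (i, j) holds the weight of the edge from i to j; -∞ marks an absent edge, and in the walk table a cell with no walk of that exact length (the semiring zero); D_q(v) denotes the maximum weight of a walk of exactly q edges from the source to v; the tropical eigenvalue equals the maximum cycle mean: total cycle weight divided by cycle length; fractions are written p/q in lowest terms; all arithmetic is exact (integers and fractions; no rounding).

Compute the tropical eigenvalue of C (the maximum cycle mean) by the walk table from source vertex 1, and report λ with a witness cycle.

q=0: [-∞, 0, -∞]
q=1: [-2, 2, 7]
q=2: [0, 6, 9]
q=3: [4, 8, 13]
Optimal cycle mean attained by: cycle 1->2->1, total 7 + (-1), length 2.
Answer: λ = 3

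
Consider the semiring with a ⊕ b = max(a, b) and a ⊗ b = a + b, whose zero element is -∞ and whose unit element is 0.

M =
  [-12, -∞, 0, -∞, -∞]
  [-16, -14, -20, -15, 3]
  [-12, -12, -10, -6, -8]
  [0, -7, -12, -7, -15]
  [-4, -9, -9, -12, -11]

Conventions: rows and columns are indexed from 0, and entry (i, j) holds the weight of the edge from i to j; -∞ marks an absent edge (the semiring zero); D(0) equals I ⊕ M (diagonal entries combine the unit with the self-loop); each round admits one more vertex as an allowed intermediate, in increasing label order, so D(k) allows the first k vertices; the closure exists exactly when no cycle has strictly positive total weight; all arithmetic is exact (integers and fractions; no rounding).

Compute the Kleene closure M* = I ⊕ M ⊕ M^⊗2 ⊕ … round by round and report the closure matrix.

D(0):
  [0, -∞, 0, -∞, -∞]
  [-16, 0, -20, -15, 3]
  [-12, -12, 0, -6, -8]
  [0, -7, -12, 0, -15]
  [-4, -9, -9, -12, 0]
D(1):
  [0, -∞, 0, -∞, -∞]
  [-16, 0, -16, -15, 3]
  [-12, -12, 0, -6, -8]
  [0, -7, 0, 0, -15]
  [-4, -9, -4, -12, 0]
D(2):
  [0, -∞, 0, -∞, -∞]
  [-16, 0, -16, -15, 3]
  [-12, -12, 0, -6, -8]
  [0, -7, 0, 0, -4]
  [-4, -9, -4, -12, 0]
D(3):
  [0, -12, 0, -6, -8]
  [-16, 0, -16, -15, 3]
  [-12, -12, 0, -6, -8]
  [0, -7, 0, 0, -4]
  [-4, -9, -4, -10, 0]
D(4):
  [0, -12, 0, -6, -8]
  [-15, 0, -15, -15, 3]
  [-6, -12, 0, -6, -8]
  [0, -7, 0, 0, -4]
  [-4, -9, -4, -10, 0]
D(5):
  [0, -12, 0, -6, -8]
  [-1, 0, -1, -7, 3]
  [-6, -12, 0, -6, -8]
  [0, -7, 0, 0, -4]
  [-4, -9, -4, -10, 0]
Answer: M* = [[0, -12, 0, -6, -8], [-1, 0, -1, -7, 3], [-6, -12, 0, -6, -8], [0, -7, 0, 0, -4], [-4, -9, -4, -10, 0]]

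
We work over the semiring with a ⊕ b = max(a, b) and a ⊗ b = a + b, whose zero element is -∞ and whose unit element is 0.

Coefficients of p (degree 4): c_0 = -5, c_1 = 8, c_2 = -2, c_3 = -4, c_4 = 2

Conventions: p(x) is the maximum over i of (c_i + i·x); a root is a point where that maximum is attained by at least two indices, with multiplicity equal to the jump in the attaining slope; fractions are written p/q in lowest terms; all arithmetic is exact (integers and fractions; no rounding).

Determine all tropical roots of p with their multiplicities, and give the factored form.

hull edge (i=0, c=-5) to (i=1, c=8): slope 13, span 1
hull edge (i=1, c=8) to (i=4, c=2): slope -2, span 3
Factored form: p(x) = 2 ⊗ (x ⊕ (-13)) ⊗ (x ⊕ 2) ⊗ (x ⊕ 2) ⊗ (x ⊕ 2)
Answer: roots = -13 (mult 1), 2 (mult 3)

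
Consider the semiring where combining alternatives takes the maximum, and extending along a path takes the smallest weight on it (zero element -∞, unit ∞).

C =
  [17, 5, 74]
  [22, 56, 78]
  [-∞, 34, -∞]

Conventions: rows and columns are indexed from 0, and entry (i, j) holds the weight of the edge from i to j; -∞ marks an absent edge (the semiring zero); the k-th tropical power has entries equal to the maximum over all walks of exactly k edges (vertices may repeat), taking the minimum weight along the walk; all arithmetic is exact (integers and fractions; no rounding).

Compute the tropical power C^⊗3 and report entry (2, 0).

C^⊗2:
  [17, 34, 17]
  [22, 56, 56]
  [22, 34, 34]
C^⊗3:
  [22, 34, 34]
  [22, 56, 56]
  [22, 34, 34]
Key observation: the optimum is the walk 2->1->1->0, with weight 34 min 56 min 22 = 22.
Optimal value attained by: walk 2->1->1->0.
Answer: (C^⊗3)[2][0] = 22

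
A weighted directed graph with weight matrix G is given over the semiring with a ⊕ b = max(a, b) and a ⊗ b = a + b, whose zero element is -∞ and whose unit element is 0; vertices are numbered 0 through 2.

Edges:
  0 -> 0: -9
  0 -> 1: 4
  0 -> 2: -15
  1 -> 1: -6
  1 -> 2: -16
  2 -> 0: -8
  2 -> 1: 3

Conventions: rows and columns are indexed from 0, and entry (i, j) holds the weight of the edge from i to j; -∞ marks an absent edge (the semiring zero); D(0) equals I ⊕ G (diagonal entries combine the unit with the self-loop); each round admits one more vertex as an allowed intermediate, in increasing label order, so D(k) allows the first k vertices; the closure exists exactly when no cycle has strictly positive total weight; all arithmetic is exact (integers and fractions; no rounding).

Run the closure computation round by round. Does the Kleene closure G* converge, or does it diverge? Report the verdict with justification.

D(0):
  [0, 4, -15]
  [-∞, 0, -16]
  [-8, 3, 0]
D(1):
  [0, 4, -15]
  [-∞, 0, -16]
  [-8, 3, 0]
D(2):
  [0, 4, -12]
  [-∞, 0, -16]
  [-8, 3, 0]
D(3):
  [0, 4, -12]
  [-24, 0, -16]
  [-8, 3, 0]
Key observation: every diagonal entry stays at the unit through all rounds, so no improving cycle exists.
Answer: CONVERGES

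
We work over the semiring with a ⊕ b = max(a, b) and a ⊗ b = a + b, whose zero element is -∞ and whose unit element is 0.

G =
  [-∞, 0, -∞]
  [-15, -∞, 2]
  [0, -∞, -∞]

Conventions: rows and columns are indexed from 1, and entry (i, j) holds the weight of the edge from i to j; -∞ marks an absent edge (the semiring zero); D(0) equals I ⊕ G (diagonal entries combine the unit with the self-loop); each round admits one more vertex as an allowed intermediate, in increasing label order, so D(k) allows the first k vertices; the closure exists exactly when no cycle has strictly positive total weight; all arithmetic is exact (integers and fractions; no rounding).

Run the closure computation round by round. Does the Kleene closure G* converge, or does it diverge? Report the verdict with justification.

D(0):
  [0, 0, -∞]
  [-15, 0, 2]
  [0, -∞, 0]
D(1):
  [0, 0, -∞]
  [-15, 0, 2]
  [0, 0, 0]
Detection: at round 2, diagonal entry (3, 3) turns strictly positive.
Key observation: the cycle 3->1->2->3 has total weight 0 + 0 + 2, which is strictly positive.
Answer: DIVERGES — positive cycle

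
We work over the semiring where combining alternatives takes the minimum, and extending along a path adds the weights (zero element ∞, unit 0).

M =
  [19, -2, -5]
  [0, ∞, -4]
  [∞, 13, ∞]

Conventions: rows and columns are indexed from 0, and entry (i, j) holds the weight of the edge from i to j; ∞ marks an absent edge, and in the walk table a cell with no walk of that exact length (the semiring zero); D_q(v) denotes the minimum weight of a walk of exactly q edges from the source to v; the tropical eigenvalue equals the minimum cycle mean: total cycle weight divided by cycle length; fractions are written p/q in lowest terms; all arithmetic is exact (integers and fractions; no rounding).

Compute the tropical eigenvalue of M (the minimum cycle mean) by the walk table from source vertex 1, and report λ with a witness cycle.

q=0: [∞, 0, ∞]
q=1: [0, ∞, -4]
q=2: [19, -2, -5]
q=3: [-2, 8, -6]
Optimal cycle mean attained by: cycle 0->1->0, total (-2) + 0, length 2.
Answer: λ = -1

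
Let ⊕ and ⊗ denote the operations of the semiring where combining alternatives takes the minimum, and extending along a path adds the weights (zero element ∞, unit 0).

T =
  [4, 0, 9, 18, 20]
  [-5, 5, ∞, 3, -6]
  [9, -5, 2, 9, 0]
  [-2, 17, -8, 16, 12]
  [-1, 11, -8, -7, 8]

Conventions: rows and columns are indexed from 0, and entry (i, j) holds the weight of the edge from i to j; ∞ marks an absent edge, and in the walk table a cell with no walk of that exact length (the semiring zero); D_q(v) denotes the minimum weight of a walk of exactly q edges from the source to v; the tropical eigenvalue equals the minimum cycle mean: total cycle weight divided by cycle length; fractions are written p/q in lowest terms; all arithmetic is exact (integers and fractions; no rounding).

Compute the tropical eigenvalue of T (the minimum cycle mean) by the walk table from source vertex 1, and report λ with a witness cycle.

q=0: [∞, 0, ∞, ∞, ∞]
q=1: [-5, 5, ∞, 3, -6]
q=2: [-7, -5, -14, -13, -1]
q=3: [-15, -19, -21, -8, -14]
q=4: [-24, -26, -22, -21, -25]
q=5: [-31, -27, -33, -32, -32]
Optimal cycle mean attained by: cycle 1->4->3->2->1, total (-6) + (-7) + (-8) + (-5), length 4.
Answer: λ = -13/2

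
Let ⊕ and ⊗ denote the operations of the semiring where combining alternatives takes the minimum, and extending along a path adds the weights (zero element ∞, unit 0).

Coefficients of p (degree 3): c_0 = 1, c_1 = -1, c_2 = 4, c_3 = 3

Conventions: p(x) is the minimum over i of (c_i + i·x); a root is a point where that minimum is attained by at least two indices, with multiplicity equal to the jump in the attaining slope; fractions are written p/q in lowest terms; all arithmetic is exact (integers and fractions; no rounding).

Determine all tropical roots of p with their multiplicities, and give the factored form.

hull edge (i=0, c=1) to (i=1, c=-1): slope -2, span 1
hull edge (i=1, c=-1) to (i=3, c=3): slope 2, span 2
Factored form: p(x) = 3 ⊗ (x ⊕ (-2)) ⊗ (x ⊕ (-2)) ⊗ (x ⊕ 2)
Answer: roots = -2 (mult 2), 2 (mult 1)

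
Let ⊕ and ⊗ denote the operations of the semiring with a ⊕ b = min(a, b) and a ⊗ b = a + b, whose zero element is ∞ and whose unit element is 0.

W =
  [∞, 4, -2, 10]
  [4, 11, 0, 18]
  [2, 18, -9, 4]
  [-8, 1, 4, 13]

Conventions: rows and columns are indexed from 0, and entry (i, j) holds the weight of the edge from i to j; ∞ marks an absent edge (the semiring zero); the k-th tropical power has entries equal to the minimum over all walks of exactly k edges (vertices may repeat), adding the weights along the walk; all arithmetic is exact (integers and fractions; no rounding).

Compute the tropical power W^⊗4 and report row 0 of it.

W^⊗2:
  [0, 11, -11, 2]
  [2, 8, -9, 4]
  [-7, 5, -18, -5]
  [5, -4, -10, 2]
W^⊗3:
  [-9, 3, -20, -7]
  [-7, 5, -18, -5]
  [-16, -4, -27, -14]
  [-8, 3, -19, -6]
W^⊗4:
  [-18, -6, -29, -16]
  [-16, -4, -27, -14]
  [-25, -13, -36, -23]
  [-17, -5, -28, -15]
Answer: row 0 of W^⊗4 = [-18, -6, -29, -16]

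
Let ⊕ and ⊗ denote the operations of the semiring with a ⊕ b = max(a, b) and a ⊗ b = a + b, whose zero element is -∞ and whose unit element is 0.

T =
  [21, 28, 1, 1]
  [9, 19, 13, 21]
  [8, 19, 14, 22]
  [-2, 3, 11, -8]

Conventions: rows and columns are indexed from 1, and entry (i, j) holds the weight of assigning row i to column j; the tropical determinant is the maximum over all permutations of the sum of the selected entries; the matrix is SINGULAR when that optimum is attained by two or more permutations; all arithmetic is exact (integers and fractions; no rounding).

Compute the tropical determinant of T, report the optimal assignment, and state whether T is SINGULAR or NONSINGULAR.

σ = (1, 2, 3, 4): 21 + 19 + 14 + (-8) = 46
σ = (1, 2, 4, 3): 21 + 19 + 22 + 11 = 73
σ = (1, 3, 2, 4): 21 + 13 + 19 + (-8) = 45
σ = (1, 3, 4, 2): 21 + 13 + 22 + 3 = 59
σ = (1, 4, 2, 3): 21 + 21 + 19 + 11 = 72
σ = (1, 4, 3, 2): 21 + 21 + 14 + 3 = 59
σ = (2, 1, 3, 4): 28 + 9 + 14 + (-8) = 43
σ = (2, 1, 4, 3): 28 + 9 + 22 + 11 = 70
σ = (2, 3, 1, 4): 28 + 13 + 8 + (-8) = 41
σ = (2, 3, 4, 1): 28 + 13 + 22 + (-2) = 61
σ = (2, 4, 1, 3): 28 + 21 + 8 + 11 = 68
σ = (2, 4, 3, 1): 28 + 21 + 14 + (-2) = 61
σ = (3, 1, 2, 4): 1 + 9 + 19 + (-8) = 21
σ = (3, 1, 4, 2): 1 + 9 + 22 + 3 = 35
σ = (3, 2, 1, 4): 1 + 19 + 8 + (-8) = 20
σ = (3, 2, 4, 1): 1 + 19 + 22 + (-2) = 40
σ = (3, 4, 1, 2): 1 + 21 + 8 + 3 = 33
σ = (3, 4, 2, 1): 1 + 21 + 19 + (-2) = 39
σ = (4, 1, 2, 3): 1 + 9 + 19 + 11 = 40
σ = (4, 1, 3, 2): 1 + 9 + 14 + 3 = 27
σ = (4, 2, 1, 3): 1 + 19 + 8 + 11 = 39
σ = (4, 2, 3, 1): 1 + 19 + 14 + (-2) = 32
σ = (4, 3, 1, 2): 1 + 13 + 8 + 3 = 25
σ = (4, 3, 2, 1): 1 + 13 + 19 + (-2) = 31
Optimal value attained by: σ = (1, 2, 4, 3).
Answer: det⊕(T) = 73; verdict: NONSINGULAR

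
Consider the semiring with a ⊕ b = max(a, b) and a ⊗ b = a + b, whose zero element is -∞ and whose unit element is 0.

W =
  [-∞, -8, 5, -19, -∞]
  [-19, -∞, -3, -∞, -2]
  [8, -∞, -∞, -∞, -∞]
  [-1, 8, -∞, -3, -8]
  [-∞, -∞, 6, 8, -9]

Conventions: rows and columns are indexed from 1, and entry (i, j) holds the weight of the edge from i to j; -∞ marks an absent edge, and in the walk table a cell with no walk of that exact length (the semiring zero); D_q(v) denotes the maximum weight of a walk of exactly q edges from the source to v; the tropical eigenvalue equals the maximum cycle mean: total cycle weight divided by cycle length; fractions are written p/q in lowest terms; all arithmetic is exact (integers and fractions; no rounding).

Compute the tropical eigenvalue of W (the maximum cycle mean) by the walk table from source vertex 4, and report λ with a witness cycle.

q=0: [-∞, -∞, -∞, 0, -∞]
q=1: [-1, 8, -∞, -3, -8]
q=2: [-4, 5, 5, 0, 6]
q=3: [13, 8, 12, 14, 3]
q=4: [20, 22, 18, 11, 6]
q=5: [26, 19, 25, 14, 20]
Optimal cycle mean attained by: cycle 1->3->1, total 5 + 8, length 2.
Answer: λ = 13/2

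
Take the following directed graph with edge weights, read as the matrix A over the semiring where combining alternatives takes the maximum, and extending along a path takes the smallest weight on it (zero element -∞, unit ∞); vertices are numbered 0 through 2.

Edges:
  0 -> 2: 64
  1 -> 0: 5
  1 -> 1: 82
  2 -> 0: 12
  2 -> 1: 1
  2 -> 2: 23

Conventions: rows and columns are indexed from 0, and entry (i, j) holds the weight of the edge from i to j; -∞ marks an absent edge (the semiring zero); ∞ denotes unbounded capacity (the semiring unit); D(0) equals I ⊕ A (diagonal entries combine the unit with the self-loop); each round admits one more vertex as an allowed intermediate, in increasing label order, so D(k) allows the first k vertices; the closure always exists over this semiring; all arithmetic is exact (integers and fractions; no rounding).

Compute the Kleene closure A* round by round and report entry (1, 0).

D(0):
  [∞, -∞, 64]
  [5, ∞, -∞]
  [12, 1, ∞]
D(1):
  [∞, -∞, 64]
  [5, ∞, 5]
  [12, 1, ∞]
D(2):
  [∞, -∞, 64]
  [5, ∞, 5]
  [12, 1, ∞]
D(3):
  [∞, 1, 64]
  [5, ∞, 5]
  [12, 1, ∞]
Answer: A*[1][0] = 5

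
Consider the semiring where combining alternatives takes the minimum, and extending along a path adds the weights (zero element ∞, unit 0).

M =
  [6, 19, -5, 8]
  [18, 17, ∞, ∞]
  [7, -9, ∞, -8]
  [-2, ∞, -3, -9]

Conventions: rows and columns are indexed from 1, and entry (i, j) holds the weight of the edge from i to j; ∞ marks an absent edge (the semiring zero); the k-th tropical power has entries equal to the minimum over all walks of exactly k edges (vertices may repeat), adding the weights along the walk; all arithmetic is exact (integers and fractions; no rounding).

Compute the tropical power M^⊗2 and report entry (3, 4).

M^⊗2:
  [2, -14, 1, -13]
  [24, 34, 13, 26]
  [-10, 8, -11, -17]
  [-11, -12, -12, -18]
Key observation: the optimum is the walk 3->4->4, with weight (-8) + (-9) = -17.
Optimal value attained by: walk 3->4->4.
Answer: (M^⊗2)[3][4] = -17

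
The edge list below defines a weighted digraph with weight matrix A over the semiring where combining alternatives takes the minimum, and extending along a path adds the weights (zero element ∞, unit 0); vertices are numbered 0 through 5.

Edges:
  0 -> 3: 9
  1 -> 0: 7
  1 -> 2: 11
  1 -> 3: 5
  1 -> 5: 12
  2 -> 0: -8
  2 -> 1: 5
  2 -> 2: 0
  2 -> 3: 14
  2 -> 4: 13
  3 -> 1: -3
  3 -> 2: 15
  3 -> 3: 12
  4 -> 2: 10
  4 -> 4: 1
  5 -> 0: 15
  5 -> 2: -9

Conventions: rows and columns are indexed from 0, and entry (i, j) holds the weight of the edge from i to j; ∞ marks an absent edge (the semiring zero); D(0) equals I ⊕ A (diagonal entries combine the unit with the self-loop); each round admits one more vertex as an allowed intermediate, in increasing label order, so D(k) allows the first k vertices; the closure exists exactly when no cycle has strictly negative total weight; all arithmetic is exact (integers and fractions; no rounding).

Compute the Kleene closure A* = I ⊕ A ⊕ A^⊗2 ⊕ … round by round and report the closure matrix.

D(0):
  [0, ∞, ∞, 9, ∞, ∞]
  [7, 0, 11, 5, ∞, 12]
  [-8, 5, 0, 14, 13, ∞]
  [∞, -3, 15, 0, ∞, ∞]
  [∞, ∞, 10, ∞, 0, ∞]
  [15, ∞, -9, ∞, ∞, 0]
D(1):
  [0, ∞, ∞, 9, ∞, ∞]
  [7, 0, 11, 5, ∞, 12]
  [-8, 5, 0, 1, 13, ∞]
  [∞, -3, 15, 0, ∞, ∞]
  [∞, ∞, 10, ∞, 0, ∞]
  [15, ∞, -9, 24, ∞, 0]
D(2):
  [0, ∞, ∞, 9, ∞, ∞]
  [7, 0, 11, 5, ∞, 12]
  [-8, 5, 0, 1, 13, 17]
  [4, -3, 8, 0, ∞, 9]
  [∞, ∞, 10, ∞, 0, ∞]
  [15, ∞, -9, 24, ∞, 0]
D(3):
  [0, ∞, ∞, 9, ∞, ∞]
  [3, 0, 11, 5, 24, 12]
  [-8, 5, 0, 1, 13, 17]
  [0, -3, 8, 0, 21, 9]
  [2, 15, 10, 11, 0, 27]
  [-17, -4, -9, -8, 4, 0]
D(4):
  [0, 6, 17, 9, 30, 18]
  [3, 0, 11, 5, 24, 12]
  [-8, -2, 0, 1, 13, 10]
  [0, -3, 8, 0, 21, 9]
  [2, 8, 10, 11, 0, 20]
  [-17, -11, -9, -8, 4, 0]
D(5):
  [0, 6, 17, 9, 30, 18]
  [3, 0, 11, 5, 24, 12]
  [-8, -2, 0, 1, 13, 10]
  [0, -3, 8, 0, 21, 9]
  [2, 8, 10, 11, 0, 20]
  [-17, -11, -9, -8, 4, 0]
D(6):
  [0, 6, 9, 9, 22, 18]
  [-5, 0, 3, 4, 16, 12]
  [-8, -2, 0, 1, 13, 10]
  [-8, -3, 0, 0, 13, 9]
  [2, 8, 10, 11, 0, 20]
  [-17, -11, -9, -8, 4, 0]
Answer: A* = [[0, 6, 9, 9, 22, 18], [-5, 0, 3, 4, 16, 12], [-8, -2, 0, 1, 13, 10], [-8, -3, 0, 0, 13, 9], [2, 8, 10, 11, 0, 20], [-17, -11, -9, -8, 4, 0]]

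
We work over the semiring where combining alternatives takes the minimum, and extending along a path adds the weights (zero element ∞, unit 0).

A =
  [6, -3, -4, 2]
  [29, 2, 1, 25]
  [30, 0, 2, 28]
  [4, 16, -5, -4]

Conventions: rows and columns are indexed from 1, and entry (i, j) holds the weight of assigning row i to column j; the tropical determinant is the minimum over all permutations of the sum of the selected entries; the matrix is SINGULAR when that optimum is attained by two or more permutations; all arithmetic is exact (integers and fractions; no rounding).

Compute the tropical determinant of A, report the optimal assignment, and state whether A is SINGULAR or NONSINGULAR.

σ = (1, 2, 3, 4): 6 + 2 + 2 + (-4) = 6
σ = (1, 2, 4, 3): 6 + 2 + 28 + (-5) = 31
σ = (1, 3, 2, 4): 6 + 1 + 0 + (-4) = 3
σ = (1, 3, 4, 2): 6 + 1 + 28 + 16 = 51
σ = (1, 4, 2, 3): 6 + 25 + 0 + (-5) = 26
σ = (1, 4, 3, 2): 6 + 25 + 2 + 16 = 49
σ = (2, 1, 3, 4): (-3) + 29 + 2 + (-4) = 24
σ = (2, 1, 4, 3): (-3) + 29 + 28 + (-5) = 49
σ = (2, 3, 1, 4): (-3) + 1 + 30 + (-4) = 24
σ = (2, 3, 4, 1): (-3) + 1 + 28 + 4 = 30
σ = (2, 4, 1, 3): (-3) + 25 + 30 + (-5) = 47
σ = (2, 4, 3, 1): (-3) + 25 + 2 + 4 = 28
σ = (3, 1, 2, 4): (-4) + 29 + 0 + (-4) = 21
σ = (3, 1, 4, 2): (-4) + 29 + 28 + 16 = 69
σ = (3, 2, 1, 4): (-4) + 2 + 30 + (-4) = 24
σ = (3, 2, 4, 1): (-4) + 2 + 28 + 4 = 30
σ = (3, 4, 1, 2): (-4) + 25 + 30 + 16 = 67
σ = (3, 4, 2, 1): (-4) + 25 + 0 + 4 = 25
σ = (4, 1, 2, 3): 2 + 29 + 0 + (-5) = 26
σ = (4, 1, 3, 2): 2 + 29 + 2 + 16 = 49
σ = (4, 2, 1, 3): 2 + 2 + 30 + (-5) = 29
σ = (4, 2, 3, 1): 2 + 2 + 2 + 4 = 10
σ = (4, 3, 1, 2): 2 + 1 + 30 + 16 = 49
σ = (4, 3, 2, 1): 2 + 1 + 0 + 4 = 7
Optimal value attained by: σ = (1, 3, 2, 4).
Answer: det⊕(A) = 3; verdict: NONSINGULAR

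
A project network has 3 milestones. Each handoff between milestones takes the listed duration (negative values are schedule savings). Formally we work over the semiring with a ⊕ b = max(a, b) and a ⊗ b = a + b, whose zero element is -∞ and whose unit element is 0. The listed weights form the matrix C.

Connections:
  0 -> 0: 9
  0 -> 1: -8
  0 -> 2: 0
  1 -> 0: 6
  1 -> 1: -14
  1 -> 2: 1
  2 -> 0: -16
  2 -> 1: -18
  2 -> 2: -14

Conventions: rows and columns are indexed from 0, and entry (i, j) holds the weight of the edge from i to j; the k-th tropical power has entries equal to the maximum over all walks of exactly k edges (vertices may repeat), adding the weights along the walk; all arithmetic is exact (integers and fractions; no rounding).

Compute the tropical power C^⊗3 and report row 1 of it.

C^⊗2:
  [18, 1, 9]
  [15, -2, 6]
  [-7, -24, -16]
C^⊗3:
  [27, 10, 18]
  [24, 7, 15]
  [2, -15, -7]
Answer: row 1 of C^⊗3 = [24, 7, 15]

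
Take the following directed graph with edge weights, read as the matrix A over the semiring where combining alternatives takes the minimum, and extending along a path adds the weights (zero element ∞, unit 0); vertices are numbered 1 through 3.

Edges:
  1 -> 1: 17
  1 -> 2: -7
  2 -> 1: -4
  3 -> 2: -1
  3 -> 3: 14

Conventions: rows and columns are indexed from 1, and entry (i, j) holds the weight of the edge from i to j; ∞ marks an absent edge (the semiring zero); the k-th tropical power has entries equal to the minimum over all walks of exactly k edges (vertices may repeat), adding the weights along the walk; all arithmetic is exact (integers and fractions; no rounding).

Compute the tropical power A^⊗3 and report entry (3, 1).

A^⊗2:
  [-11, 10, ∞]
  [13, -11, ∞]
  [-5, 13, 28]
A^⊗3:
  [6, -18, ∞]
  [-15, 6, ∞]
  [9, -12, 42]
Key observation: the optimum is the walk 3->3->2->1, with weight 14 + (-1) + (-4) = 9.
Optimal value attained by: walk 3->3->2->1.
Answer: (A^⊗3)[3][1] = 9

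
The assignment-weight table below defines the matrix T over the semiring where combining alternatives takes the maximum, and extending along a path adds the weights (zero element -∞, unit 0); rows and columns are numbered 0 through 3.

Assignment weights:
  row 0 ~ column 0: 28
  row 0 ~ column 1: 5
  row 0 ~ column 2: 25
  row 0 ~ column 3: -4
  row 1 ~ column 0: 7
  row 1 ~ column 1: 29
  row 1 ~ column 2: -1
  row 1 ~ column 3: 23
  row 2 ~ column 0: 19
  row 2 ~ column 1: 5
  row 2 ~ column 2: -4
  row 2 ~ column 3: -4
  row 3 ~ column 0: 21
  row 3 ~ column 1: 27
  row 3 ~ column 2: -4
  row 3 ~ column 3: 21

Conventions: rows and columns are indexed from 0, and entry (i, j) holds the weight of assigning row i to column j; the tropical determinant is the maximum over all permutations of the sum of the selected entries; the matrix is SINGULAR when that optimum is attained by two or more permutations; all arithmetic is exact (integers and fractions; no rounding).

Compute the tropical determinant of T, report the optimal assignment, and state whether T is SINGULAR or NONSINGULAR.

σ = (0, 1, 2, 3): 28 + 29 + (-4) + 21 = 74
σ = (0, 1, 3, 2): 28 + 29 + (-4) + (-4) = 49
σ = (0, 2, 1, 3): 28 + (-1) + 5 + 21 = 53
σ = (0, 2, 3, 1): 28 + (-1) + (-4) + 27 = 50
σ = (0, 3, 1, 2): 28 + 23 + 5 + (-4) = 52
σ = (0, 3, 2, 1): 28 + 23 + (-4) + 27 = 74
σ = (1, 0, 2, 3): 5 + 7 + (-4) + 21 = 29
σ = (1, 0, 3, 2): 5 + 7 + (-4) + (-4) = 4
σ = (1, 2, 0, 3): 5 + (-1) + 19 + 21 = 44
σ = (1, 2, 3, 0): 5 + (-1) + (-4) + 21 = 21
σ = (1, 3, 0, 2): 5 + 23 + 19 + (-4) = 43
σ = (1, 3, 2, 0): 5 + 23 + (-4) + 21 = 45
σ = (2, 0, 1, 3): 25 + 7 + 5 + 21 = 58
σ = (2, 0, 3, 1): 25 + 7 + (-4) + 27 = 55
σ = (2, 1, 0, 3): 25 + 29 + 19 + 21 = 94
σ = (2, 1, 3, 0): 25 + 29 + (-4) + 21 = 71
σ = (2, 3, 0, 1): 25 + 23 + 19 + 27 = 94
σ = (2, 3, 1, 0): 25 + 23 + 5 + 21 = 74
σ = (3, 0, 1, 2): (-4) + 7 + 5 + (-4) = 4
σ = (3, 0, 2, 1): (-4) + 7 + (-4) + 27 = 26
σ = (3, 1, 0, 2): (-4) + 29 + 19 + (-4) = 40
σ = (3, 1, 2, 0): (-4) + 29 + (-4) + 21 = 42
σ = (3, 2, 0, 1): (-4) + (-1) + 19 + 27 = 41
σ = (3, 2, 1, 0): (-4) + (-1) + 5 + 21 = 21
Optimal value attained by: σ = (2, 1, 0, 3).
Answer: det⊕(T) = 94; verdict: SINGULAR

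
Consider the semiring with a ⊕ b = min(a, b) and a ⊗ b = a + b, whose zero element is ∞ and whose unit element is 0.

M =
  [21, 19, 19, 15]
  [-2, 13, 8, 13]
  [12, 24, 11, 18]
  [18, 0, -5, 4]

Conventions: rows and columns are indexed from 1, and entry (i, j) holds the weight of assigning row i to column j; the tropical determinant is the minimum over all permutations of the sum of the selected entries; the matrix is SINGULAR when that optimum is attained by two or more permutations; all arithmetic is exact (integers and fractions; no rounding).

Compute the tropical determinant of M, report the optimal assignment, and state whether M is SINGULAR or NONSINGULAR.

σ = (1, 2, 3, 4): 21 + 13 + 11 + 4 = 49
σ = (1, 2, 4, 3): 21 + 13 + 18 + (-5) = 47
σ = (1, 3, 2, 4): 21 + 8 + 24 + 4 = 57
σ = (1, 3, 4, 2): 21 + 8 + 18 + 0 = 47
σ = (1, 4, 2, 3): 21 + 13 + 24 + (-5) = 53
σ = (1, 4, 3, 2): 21 + 13 + 11 + 0 = 45
σ = (2, 1, 3, 4): 19 + (-2) + 11 + 4 = 32
σ = (2, 1, 4, 3): 19 + (-2) + 18 + (-5) = 30
σ = (2, 3, 1, 4): 19 + 8 + 12 + 4 = 43
σ = (2, 3, 4, 1): 19 + 8 + 18 + 18 = 63
σ = (2, 4, 1, 3): 19 + 13 + 12 + (-5) = 39
σ = (2, 4, 3, 1): 19 + 13 + 11 + 18 = 61
σ = (3, 1, 2, 4): 19 + (-2) + 24 + 4 = 45
σ = (3, 1, 4, 2): 19 + (-2) + 18 + 0 = 35
σ = (3, 2, 1, 4): 19 + 13 + 12 + 4 = 48
σ = (3, 2, 4, 1): 19 + 13 + 18 + 18 = 68
σ = (3, 4, 1, 2): 19 + 13 + 12 + 0 = 44
σ = (3, 4, 2, 1): 19 + 13 + 24 + 18 = 74
σ = (4, 1, 2, 3): 15 + (-2) + 24 + (-5) = 32
σ = (4, 1, 3, 2): 15 + (-2) + 11 + 0 = 24
σ = (4, 2, 1, 3): 15 + 13 + 12 + (-5) = 35
σ = (4, 2, 3, 1): 15 + 13 + 11 + 18 = 57
σ = (4, 3, 1, 2): 15 + 8 + 12 + 0 = 35
σ = (4, 3, 2, 1): 15 + 8 + 24 + 18 = 65
Optimal value attained by: σ = (4, 1, 3, 2).
Answer: det⊕(M) = 24; verdict: NONSINGULAR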